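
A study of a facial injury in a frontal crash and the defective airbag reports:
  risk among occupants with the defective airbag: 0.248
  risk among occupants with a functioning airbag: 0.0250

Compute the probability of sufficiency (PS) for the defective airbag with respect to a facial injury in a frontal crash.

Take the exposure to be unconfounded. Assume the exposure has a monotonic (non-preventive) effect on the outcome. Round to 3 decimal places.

PS ≈ 0.229

Let p₁ = 0.248, p₀ = 0.025.
Under exogeneity and monotonicity, PS = (p₁ − p₀) / (1 − p₀).
PS = (0.248 − 0.025) / (1 − 0.025) = 0.223 / 0.975 ≈ 0.2287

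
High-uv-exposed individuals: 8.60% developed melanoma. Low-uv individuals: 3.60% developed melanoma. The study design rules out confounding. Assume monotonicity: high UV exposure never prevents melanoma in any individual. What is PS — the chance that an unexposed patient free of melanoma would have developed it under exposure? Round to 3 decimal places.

p₁ = 0.086, p₀ = 0.036.
Under exogeneity and monotonicity, PS = (p₁ − p₀) / (1 − p₀).
PS = (0.086 − 0.036) / (1 − 0.036) = 0.05 / 0.964 ≈ 0.0519

PS ≈ 0.052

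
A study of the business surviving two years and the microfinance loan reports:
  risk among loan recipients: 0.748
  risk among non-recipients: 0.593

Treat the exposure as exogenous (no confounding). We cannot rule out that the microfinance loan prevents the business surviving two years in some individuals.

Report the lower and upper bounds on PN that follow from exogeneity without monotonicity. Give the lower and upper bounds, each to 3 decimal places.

0.207 ≤ PN ≤ 0.544

Let p₁ = 0.748, p₀ = 0.593.
Under exogeneity alone the bounds on PN are max{0,(p₁−p₀)/p₁} ≤ PN ≤ min{1,(1−p₀)/p₁}.
  lower = (p₁ − p₀)/p₁ = 0.155 / 0.748 ≈ 0.2072
  upper = min{1, (1 − p₀)/p₁} = 0.407 / 0.748 ≈ 0.5441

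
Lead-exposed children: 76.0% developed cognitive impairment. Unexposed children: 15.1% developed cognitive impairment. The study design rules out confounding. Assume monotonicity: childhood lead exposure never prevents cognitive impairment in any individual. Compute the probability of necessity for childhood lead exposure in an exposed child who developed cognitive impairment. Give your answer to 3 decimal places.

PN ≈ 0.801

p₁ = 0.76, p₀ = 0.151.
Under exogeneity and monotonicity, PN = (p₁ − p₀) / p₁.
PN = (0.76 − 0.151) / 0.76 = 0.609 / 0.76 ≈ 0.8013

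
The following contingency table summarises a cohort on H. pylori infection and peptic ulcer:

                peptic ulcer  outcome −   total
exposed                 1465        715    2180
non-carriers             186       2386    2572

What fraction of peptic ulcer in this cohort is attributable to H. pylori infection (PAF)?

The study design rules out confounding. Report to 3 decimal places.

p₁ = P(outcome | exposed) = 1465/2180 = 0.67202
p₀ = P(outcome | unexposed) = 186/2572 = 0.072317
Exposure prevalence π = 2180/4752 = 0.45875; overall risk P(Y=1) = 0.34743.
Under exogeneity, PAF = [P(Y=1) − p₀]/P(Y=1).
PAF = (0.34743 − 0.072317) / 0.34743 ≈ 0.7919

PAF ≈ 0.792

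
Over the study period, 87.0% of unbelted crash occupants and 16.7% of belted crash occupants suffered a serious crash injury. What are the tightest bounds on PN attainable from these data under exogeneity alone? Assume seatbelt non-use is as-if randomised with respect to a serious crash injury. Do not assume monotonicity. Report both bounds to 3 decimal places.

0.808 ≤ PN ≤ 0.957

p₁ = 0.87, p₀ = 0.167.
Under exogeneity alone the bounds on PN are max{0,(p₁−p₀)/p₁} ≤ PN ≤ min{1,(1−p₀)/p₁}.
  lower = (p₁ − p₀)/p₁ = 0.703 / 0.87 ≈ 0.8080
  upper = min{1, (1 − p₀)/p₁} = 0.833 / 0.87 ≈ 0.9575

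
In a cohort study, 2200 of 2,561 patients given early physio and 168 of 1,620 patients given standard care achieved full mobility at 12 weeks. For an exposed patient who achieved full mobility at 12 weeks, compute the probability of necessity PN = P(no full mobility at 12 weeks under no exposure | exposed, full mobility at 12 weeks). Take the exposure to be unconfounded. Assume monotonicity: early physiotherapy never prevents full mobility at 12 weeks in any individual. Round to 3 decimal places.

p₁ = P(outcome | exposed) = 2200/2561 = 0.85904
p₀ = P(outcome | unexposed) = 168/1620 = 0.1037
Under exogeneity and monotonicity, PN = (p₁ − p₀) / p₁.
PN = (0.85904 − 0.1037) / 0.85904 = 0.75534 / 0.85904 ≈ 0.8793

PN ≈ 0.879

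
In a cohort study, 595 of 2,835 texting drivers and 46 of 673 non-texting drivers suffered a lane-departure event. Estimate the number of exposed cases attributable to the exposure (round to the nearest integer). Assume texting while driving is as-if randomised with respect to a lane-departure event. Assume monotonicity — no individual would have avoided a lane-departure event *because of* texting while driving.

about 401 cases

p₁ = P(outcome | exposed) = 595/2835 = 0.20988
p₀ = P(outcome | unexposed) = 46/673 = 0.068351
PN = (p₁ − p₀)/p₁ = (0.20988 − 0.068351) / 0.20988 ≈ 0.67433.
Attributable cases ≈ PN × (exposed cases) = 0.67433 × 595 ≈ 401.23.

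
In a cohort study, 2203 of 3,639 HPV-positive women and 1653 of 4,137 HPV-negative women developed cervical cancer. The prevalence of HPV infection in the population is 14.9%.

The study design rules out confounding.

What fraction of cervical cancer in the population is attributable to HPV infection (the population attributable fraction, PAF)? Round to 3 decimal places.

PAF ≈ 0.071

p₁ = P(outcome | exposed) = 2203/3639 = 0.60539
p₀ = P(outcome | unexposed) = 1653/4137 = 0.39956
Overall risk P(Y=1) = π·p₁ + (1−π)·p₀ = 0.149×0.60539 + 0.851×0.39956 = 0.43023.
Under exogeneity, PAF = [P(Y=1) − p₀] / P(Y=1).
PAF = (0.43023 − 0.39956) / 0.43023 ≈ 0.0713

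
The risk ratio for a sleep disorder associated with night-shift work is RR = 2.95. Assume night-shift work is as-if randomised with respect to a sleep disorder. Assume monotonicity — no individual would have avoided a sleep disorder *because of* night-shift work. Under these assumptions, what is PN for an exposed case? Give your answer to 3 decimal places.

PN ≈ 0.661

Under exogeneity and monotonicity, PN = (RR − 1) / RR = 1 − 1/RR.
PN = (2.95 − 1) / 2.95 = 1.95 / 2.95 ≈ 0.6610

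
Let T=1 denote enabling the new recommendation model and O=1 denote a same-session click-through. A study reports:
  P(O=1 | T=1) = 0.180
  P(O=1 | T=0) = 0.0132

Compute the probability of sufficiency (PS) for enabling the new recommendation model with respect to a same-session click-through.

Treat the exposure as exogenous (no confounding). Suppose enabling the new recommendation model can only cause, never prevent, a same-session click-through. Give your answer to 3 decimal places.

Let p₁ = 0.18, p₀ = 0.0132.
Under exogeneity and monotonicity, PS = (p₁ − p₀) / (1 − p₀).
PS = (0.18 − 0.0132) / (1 − 0.0132) = 0.1668 / 0.9868 ≈ 0.1690

PS ≈ 0.169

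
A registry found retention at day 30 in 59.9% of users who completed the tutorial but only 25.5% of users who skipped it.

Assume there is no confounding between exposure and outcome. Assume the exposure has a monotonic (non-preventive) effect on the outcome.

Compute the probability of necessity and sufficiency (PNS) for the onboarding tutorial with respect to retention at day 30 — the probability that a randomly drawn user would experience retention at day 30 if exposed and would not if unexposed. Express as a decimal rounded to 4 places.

p₁ = 0.599, p₀ = 0.255.
Under exogeneity and monotonicity, PNS = p₁ − p₀.
PNS = 0.599 − 0.255 = 0.344

PNS ≈ 0.3440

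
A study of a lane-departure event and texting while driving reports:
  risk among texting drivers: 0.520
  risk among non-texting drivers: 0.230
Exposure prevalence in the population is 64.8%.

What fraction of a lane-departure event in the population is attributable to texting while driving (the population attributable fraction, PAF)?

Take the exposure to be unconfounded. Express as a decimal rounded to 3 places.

Let p₁ = 0.52, p₀ = 0.23.
Overall risk P(Y=1) = π·p₁ + (1−π)·p₀ = 0.648×0.52 + 0.352×0.23 = 0.41792.
Under exogeneity, PAF = [P(Y=1) − p₀] / P(Y=1).
PAF = (0.41792 − 0.23) / 0.41792 ≈ 0.4497

PAF ≈ 0.450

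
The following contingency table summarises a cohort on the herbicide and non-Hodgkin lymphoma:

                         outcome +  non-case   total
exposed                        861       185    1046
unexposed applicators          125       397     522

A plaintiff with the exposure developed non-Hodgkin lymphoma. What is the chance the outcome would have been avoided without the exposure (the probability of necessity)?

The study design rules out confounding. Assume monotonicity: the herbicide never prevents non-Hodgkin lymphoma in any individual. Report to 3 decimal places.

PN ≈ 0.709

p₁ = P(outcome | exposed) = 861/1046 = 0.82314
p₀ = P(outcome | unexposed) = 125/522 = 0.23946
Under exogeneity and monotonicity, PN = (p₁ − p₀) / p₁.
PN = (0.82314 − 0.23946) / 0.82314 = 0.58367 / 0.82314 ≈ 0.7091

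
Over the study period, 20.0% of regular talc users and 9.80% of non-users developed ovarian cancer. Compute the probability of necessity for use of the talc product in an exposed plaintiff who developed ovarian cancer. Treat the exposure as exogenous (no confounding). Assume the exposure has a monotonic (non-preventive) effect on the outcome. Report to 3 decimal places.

PN ≈ 0.510

p₁ = 0.2, p₀ = 0.098.
Under exogeneity and monotonicity, PN = (p₁ − p₀) / p₁.
PN = (0.2 − 0.098) / 0.2 = 0.102 / 0.2 ≈ 0.5100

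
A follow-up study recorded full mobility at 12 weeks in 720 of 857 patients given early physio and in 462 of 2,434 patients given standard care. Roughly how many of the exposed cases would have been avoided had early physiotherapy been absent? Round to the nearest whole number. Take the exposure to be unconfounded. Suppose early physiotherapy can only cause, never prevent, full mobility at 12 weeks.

p₁ = P(outcome | exposed) = 720/857 = 0.84014
p₀ = P(outcome | unexposed) = 462/2434 = 0.18981
PN = (p₁ − p₀)/p₁ = (0.84014 − 0.18981) / 0.84014 ≈ 0.77407.
Attributable cases ≈ PN × (exposed cases) = 0.77407 × 720 ≈ 557.33.

about 557 cases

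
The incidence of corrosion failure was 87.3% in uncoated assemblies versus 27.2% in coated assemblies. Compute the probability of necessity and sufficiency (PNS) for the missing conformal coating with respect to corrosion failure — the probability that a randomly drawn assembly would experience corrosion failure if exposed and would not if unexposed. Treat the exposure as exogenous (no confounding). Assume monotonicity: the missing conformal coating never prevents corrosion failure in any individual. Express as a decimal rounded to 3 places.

PNS ≈ 0.601

p₁ = 0.873, p₀ = 0.272.
Under exogeneity and monotonicity, PNS = p₁ − p₀.
PNS = 0.873 − 0.272 = 0.601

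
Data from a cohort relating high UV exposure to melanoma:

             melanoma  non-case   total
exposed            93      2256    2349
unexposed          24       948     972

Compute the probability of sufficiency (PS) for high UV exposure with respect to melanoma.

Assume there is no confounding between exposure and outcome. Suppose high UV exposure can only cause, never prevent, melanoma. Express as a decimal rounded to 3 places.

PS ≈ 0.015

p₁ = P(outcome | exposed) = 93/2349 = 0.039591
p₀ = P(outcome | unexposed) = 24/972 = 0.024691
Under exogeneity and monotonicity, PS = (p₁ − p₀)/(1 − p₀).
PS = (0.039591 − 0.024691) / 0.97531 ≈ 0.0153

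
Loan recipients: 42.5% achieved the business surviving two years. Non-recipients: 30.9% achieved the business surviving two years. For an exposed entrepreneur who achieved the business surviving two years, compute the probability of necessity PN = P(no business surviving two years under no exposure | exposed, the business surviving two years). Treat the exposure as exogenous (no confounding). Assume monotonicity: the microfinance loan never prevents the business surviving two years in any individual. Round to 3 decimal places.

p₁ = 0.425, p₀ = 0.309.
Under exogeneity and monotonicity, PN = (p₁ − p₀) / p₁.
PN = (0.425 − 0.309) / 0.425 = 0.116 / 0.425 ≈ 0.2729

PN ≈ 0.273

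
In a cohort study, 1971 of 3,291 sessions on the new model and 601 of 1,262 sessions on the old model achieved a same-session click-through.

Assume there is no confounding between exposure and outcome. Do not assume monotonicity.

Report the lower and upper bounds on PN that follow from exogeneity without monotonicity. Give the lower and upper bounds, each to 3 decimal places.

0.205 ≤ PN ≤ 0.875

p₁ = P(outcome | exposed) = 1971/3291 = 0.59891
p₀ = P(outcome | unexposed) = 601/1262 = 0.47623
Under exogeneity alone the bounds on PN are max{0,(p₁−p₀)/p₁} ≤ PN ≤ min{1,(1−p₀)/p₁}.
  lower = (p₁ − p₀)/p₁ = 0.12268 / 0.59891 ≈ 0.2048
  upper = min{1, (1 − p₀)/p₁} = 0.52377 / 0.59891 ≈ 0.8745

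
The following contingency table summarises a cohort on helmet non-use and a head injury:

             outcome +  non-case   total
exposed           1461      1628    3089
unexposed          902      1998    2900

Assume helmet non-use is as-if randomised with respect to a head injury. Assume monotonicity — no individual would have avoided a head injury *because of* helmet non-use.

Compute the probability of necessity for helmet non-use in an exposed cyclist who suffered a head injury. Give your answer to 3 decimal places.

p₁ = P(outcome | exposed) = 1461/3089 = 0.47297
p₀ = P(outcome | unexposed) = 902/2900 = 0.31103
Under exogeneity and monotonicity, PN = (p₁ − p₀)/p₁.
PN = (0.47297 − 0.31103) / 0.47297 ≈ 0.3424

PN ≈ 0.342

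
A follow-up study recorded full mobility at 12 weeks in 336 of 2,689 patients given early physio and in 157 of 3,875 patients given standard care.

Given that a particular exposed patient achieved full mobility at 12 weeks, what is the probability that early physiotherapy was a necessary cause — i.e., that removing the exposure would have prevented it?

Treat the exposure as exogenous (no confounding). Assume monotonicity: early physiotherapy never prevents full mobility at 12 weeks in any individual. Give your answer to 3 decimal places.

p₁ = P(outcome | exposed) = 336/2689 = 0.12495
p₀ = P(outcome | unexposed) = 157/3875 = 0.040516
Under exogeneity and monotonicity, PN = (p₁ − p₀) / p₁.
PN = (0.12495 − 0.040516) / 0.12495 = 0.084437 / 0.12495 ≈ 0.6758

PN ≈ 0.676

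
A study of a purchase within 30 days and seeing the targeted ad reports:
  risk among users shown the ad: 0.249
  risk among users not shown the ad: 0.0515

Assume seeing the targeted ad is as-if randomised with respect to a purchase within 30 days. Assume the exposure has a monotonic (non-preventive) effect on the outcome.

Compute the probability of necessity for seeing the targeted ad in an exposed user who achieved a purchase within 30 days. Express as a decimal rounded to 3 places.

Let p₁ = 0.249, p₀ = 0.0515.
Under exogeneity and monotonicity, PN = (p₁ − p₀) / p₁.
PN = (0.249 − 0.0515) / 0.249 = 0.1975 / 0.249 ≈ 0.7932

PN ≈ 0.793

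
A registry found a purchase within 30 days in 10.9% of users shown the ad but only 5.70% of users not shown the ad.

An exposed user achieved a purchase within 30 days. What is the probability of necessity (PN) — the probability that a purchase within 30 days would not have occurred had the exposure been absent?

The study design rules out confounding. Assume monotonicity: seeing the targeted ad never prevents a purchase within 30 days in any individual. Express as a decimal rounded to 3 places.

PN ≈ 0.477

p₁ = 0.109, p₀ = 0.057.
Under exogeneity and monotonicity, PN = (p₁ − p₀) / p₁.
PN = (0.109 − 0.057) / 0.109 = 0.052 / 0.109 ≈ 0.4771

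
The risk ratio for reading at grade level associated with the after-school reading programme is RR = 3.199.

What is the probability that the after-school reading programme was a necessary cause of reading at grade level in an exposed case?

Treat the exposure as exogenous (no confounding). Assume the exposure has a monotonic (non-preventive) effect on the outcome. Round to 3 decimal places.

Under exogeneity and monotonicity, PN = (RR − 1) / RR = 1 − 1/RR.
PN = (3.199 − 1) / 3.199 = 2.199 / 3.199 ≈ 0.6874

PN ≈ 0.687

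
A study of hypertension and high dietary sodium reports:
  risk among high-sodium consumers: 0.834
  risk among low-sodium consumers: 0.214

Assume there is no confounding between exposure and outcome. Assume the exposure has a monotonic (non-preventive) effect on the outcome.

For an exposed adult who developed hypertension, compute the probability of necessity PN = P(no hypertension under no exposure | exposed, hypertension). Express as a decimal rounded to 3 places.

Let p₁ = 0.834, p₀ = 0.214.
Under exogeneity and monotonicity, PN = (p₁ − p₀) / p₁.
PN = (0.834 − 0.214) / 0.834 = 0.62 / 0.834 ≈ 0.7434

PN ≈ 0.743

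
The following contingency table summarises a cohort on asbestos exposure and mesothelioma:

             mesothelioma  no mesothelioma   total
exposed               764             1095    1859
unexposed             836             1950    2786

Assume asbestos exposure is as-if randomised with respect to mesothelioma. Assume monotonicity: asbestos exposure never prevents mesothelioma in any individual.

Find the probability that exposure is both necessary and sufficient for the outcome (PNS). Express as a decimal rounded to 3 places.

p₁ = P(outcome | exposed) = 764/1859 = 0.41097
p₀ = P(outcome | unexposed) = 836/2786 = 0.30007
Under exogeneity and monotonicity, PNS = p₁ − p₀.
PNS = 0.41097 − 0.30007 = 0.1109

PNS ≈ 0.111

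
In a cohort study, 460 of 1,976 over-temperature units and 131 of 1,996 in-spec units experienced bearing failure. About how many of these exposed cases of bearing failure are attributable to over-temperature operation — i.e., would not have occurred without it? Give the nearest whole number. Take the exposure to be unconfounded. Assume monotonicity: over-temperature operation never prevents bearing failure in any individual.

about 330 cases

p₁ = P(outcome | exposed) = 460/1976 = 0.23279
p₀ = P(outcome | unexposed) = 131/1996 = 0.065631
PN = (p₁ − p₀)/p₁ = (0.23279 − 0.065631) / 0.23279 ≈ 0.71807.
Attributable cases ≈ PN × (exposed cases) = 0.71807 × 460 ≈ 330.31.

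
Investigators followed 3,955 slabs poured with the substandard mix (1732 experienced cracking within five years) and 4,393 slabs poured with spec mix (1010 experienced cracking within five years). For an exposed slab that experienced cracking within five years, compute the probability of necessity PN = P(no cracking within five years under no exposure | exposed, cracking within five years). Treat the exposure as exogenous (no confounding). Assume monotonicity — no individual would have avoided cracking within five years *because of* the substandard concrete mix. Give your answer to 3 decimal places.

p₁ = P(outcome | exposed) = 1732/3955 = 0.43793
p₀ = P(outcome | unexposed) = 1010/4393 = 0.22991
Under exogeneity and monotonicity, PN = (p₁ − p₀) / p₁.
PN = (0.43793 − 0.22991) / 0.43793 = 0.20802 / 0.43793 ≈ 0.4750

PN ≈ 0.475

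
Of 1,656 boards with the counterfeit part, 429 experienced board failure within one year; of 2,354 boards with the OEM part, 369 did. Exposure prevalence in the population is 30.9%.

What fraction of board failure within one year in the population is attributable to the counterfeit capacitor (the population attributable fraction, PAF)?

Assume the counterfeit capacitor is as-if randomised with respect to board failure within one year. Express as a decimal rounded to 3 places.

PAF ≈ 0.168

p₁ = P(outcome | exposed) = 429/1656 = 0.25906
p₀ = P(outcome | unexposed) = 369/2354 = 0.15675
Overall risk P(Y=1) = π·p₁ + (1−π)·p₀ = 0.309×0.25906 + 0.691×0.15675 = 0.18837.
Under exogeneity, PAF = [P(Y=1) − p₀] / P(Y=1).
PAF = (0.18837 − 0.15675) / 0.18837 ≈ 0.1678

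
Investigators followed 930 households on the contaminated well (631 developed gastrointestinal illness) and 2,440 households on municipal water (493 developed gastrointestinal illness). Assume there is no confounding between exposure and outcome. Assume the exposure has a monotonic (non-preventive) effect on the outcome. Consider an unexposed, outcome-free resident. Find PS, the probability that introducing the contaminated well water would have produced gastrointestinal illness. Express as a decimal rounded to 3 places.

PS ≈ 0.597

p₁ = P(outcome | exposed) = 631/930 = 0.67849
p₀ = P(outcome | unexposed) = 493/2440 = 0.20205
Under exogeneity and monotonicity, PS = (p₁ − p₀) / (1 − p₀).
PS = (0.67849 − 0.20205) / (1 − 0.20205) = 0.47645 / 0.79795 ≈ 0.5971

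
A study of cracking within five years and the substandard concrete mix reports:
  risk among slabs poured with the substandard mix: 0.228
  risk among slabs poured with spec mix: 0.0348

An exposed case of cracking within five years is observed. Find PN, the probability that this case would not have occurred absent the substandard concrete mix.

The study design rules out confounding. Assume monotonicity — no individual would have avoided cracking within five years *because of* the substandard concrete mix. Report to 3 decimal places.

PN ≈ 0.847

Let p₁ = 0.228, p₀ = 0.0348.
Under exogeneity and monotonicity, PN = (p₁ − p₀) / p₁.
PN = (0.228 − 0.0348) / 0.228 = 0.1932 / 0.228 ≈ 0.8474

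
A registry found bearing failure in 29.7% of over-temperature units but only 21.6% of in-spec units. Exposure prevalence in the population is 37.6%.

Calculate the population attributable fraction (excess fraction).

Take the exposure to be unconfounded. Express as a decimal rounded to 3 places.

p₁ = 0.297, p₀ = 0.216.
Overall risk P(Y=1) = π·p₁ + (1−π)·p₀ = 0.376×0.297 + 0.624×0.216 = 0.24646.
Under exogeneity, PAF = [P(Y=1) − p₀] / P(Y=1).
PAF = (0.24646 − 0.216) / 0.24646 ≈ 0.1236

PAF ≈ 0.124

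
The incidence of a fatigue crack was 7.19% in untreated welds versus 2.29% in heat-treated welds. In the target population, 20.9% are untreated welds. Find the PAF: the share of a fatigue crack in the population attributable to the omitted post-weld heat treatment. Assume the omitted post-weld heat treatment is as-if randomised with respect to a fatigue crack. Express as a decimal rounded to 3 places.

p₁ = 0.0719, p₀ = 0.0229.
Overall risk P(Y=1) = π·p₁ + (1−π)·p₀ = 0.209×0.0719 + 0.791×0.0229 = 0.033141.
Under exogeneity, PAF = [P(Y=1) − p₀] / P(Y=1).
PAF = (0.033141 − 0.0229) / 0.033141 ≈ 0.3090

PAF ≈ 0.309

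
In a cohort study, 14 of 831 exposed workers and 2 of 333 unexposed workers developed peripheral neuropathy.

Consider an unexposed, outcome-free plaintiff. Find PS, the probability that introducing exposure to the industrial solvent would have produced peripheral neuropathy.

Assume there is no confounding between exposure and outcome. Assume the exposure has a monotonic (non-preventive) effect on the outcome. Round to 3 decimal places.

p₁ = P(outcome | exposed) = 14/831 = 0.016847
p₀ = P(outcome | unexposed) = 2/333 = 0.006006
Under exogeneity and monotonicity, PS = (p₁ − p₀) / (1 − p₀).
PS = (0.016847 − 0.006006) / (1 − 0.006006) = 0.010841 / 0.99399 ≈ 0.0109

PS ≈ 0.011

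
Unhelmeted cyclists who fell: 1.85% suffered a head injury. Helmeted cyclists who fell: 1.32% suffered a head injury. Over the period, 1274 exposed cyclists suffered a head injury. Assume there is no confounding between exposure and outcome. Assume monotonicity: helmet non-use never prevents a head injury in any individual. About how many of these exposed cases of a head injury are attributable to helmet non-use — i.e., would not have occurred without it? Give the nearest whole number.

about 365 cases

p₁ = 0.0185, p₀ = 0.0132.
PN = (p₁ − p₀)/p₁ = (0.0185 − 0.0132) / 0.0185 ≈ 0.28649.
Attributable cases ≈ PN × (exposed cases) = 0.28649 × 1274 ≈ 364.98.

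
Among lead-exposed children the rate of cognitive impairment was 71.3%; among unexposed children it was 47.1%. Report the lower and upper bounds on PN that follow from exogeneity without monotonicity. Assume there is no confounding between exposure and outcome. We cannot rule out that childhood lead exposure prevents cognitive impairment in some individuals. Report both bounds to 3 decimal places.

0.339 ≤ PN ≤ 0.742

p₁ = 0.713, p₀ = 0.471.
Under exogeneity alone the bounds on PN are max{0,(p₁−p₀)/p₁} ≤ PN ≤ min{1,(1−p₀)/p₁}.
  lower = (p₁ − p₀)/p₁ = 0.242 / 0.713 ≈ 0.3394
  upper = min{1, (1 − p₀)/p₁} = 0.529 / 0.713 ≈ 0.7419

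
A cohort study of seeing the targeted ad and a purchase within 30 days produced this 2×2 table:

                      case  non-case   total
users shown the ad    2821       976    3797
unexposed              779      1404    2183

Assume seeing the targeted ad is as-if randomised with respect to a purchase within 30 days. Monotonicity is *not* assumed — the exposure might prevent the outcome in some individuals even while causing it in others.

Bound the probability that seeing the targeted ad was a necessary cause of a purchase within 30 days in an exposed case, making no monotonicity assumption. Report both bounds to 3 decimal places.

p₁ = P(outcome | exposed) = 2821/3797 = 0.74295
p₀ = P(outcome | unexposed) = 779/2183 = 0.35685
Under exogeneity alone the bounds on PN are max{0,(p₁−p₀)/p₁} ≤ PN ≤ min{1,(1−p₀)/p₁}.
  lower = (p₁ − p₀)/p₁ = 0.38611 / 0.74295 ≈ 0.5197
  upper = min{1, (1 − p₀)/p₁} = 0.64315 / 0.74295 ≈ 0.8657

0.520 ≤ PN ≤ 0.866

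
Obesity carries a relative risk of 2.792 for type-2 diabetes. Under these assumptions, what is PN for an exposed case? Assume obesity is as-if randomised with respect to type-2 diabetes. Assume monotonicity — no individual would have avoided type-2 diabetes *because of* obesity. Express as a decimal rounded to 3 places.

Under exogeneity and monotonicity, PN = (RR − 1) / RR = 1 − 1/RR.
PN = (2.792 − 1) / 2.792 = 1.792 / 2.792 ≈ 0.6418

PN ≈ 0.642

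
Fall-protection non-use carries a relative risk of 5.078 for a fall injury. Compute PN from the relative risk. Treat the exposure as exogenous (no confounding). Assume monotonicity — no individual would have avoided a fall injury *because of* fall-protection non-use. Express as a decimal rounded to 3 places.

PN ≈ 0.803

Under exogeneity and monotonicity, PN = (RR − 1) / RR = 1 − 1/RR.
PN = (5.078 − 1) / 5.078 = 4.078 / 5.078 ≈ 0.8031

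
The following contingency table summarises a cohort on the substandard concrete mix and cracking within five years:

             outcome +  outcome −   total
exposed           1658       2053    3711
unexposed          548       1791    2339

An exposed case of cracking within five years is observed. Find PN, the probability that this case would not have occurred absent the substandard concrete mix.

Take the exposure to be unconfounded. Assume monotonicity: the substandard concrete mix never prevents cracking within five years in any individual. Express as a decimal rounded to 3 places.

PN ≈ 0.476

p₁ = P(outcome | exposed) = 1658/3711 = 0.44678
p₀ = P(outcome | unexposed) = 548/2339 = 0.23429
Under exogeneity and monotonicity, PN = (p₁ − p₀)/p₁.
PN = (0.44678 − 0.23429) / 0.44678 ≈ 0.4756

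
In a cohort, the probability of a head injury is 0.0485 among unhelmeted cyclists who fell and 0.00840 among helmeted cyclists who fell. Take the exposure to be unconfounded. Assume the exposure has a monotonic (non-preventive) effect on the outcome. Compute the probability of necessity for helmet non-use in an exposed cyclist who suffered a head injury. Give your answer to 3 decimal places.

Let p₁ = 0.0485, p₀ = 0.0084.
Under exogeneity and monotonicity, PN = (p₁ − p₀) / p₁.
PN = (0.0485 − 0.0084) / 0.0485 = 0.0401 / 0.0485 ≈ 0.8268

PN ≈ 0.827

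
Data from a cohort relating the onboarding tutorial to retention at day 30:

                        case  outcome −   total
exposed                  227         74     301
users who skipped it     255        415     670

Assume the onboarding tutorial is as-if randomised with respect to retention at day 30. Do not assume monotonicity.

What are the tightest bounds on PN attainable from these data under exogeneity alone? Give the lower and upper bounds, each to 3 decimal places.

p₁ = P(outcome | exposed) = 227/301 = 0.75415
p₀ = P(outcome | unexposed) = 255/670 = 0.3806
Under exogeneity alone the bounds on PN are max{0,(p₁−p₀)/p₁} ≤ PN ≤ min{1,(1−p₀)/p₁}.
  lower = (p₁ − p₀)/p₁ = 0.37356 / 0.75415 ≈ 0.4953
  upper = min{1, (1 − p₀)/p₁} = 0.6194 / 0.75415 ≈ 0.8213

0.495 ≤ PN ≤ 0.821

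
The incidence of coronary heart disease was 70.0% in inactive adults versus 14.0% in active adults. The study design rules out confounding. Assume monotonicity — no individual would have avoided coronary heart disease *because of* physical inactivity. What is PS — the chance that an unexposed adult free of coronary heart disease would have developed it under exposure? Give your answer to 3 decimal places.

p₁ = 0.7, p₀ = 0.14.
Under exogeneity and monotonicity, PS = (p₁ − p₀) / (1 − p₀).
PS = (0.7 − 0.14) / (1 − 0.14) = 0.56 / 0.86 ≈ 0.6512

PS ≈ 0.651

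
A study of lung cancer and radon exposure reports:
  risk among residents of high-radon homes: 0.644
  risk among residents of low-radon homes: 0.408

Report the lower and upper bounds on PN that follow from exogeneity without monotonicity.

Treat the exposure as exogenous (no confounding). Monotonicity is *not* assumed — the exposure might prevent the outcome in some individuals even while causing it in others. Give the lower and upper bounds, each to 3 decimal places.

Let p₁ = 0.644, p₀ = 0.408.
Under exogeneity alone the bounds on PN are max{0,(p₁−p₀)/p₁} ≤ PN ≤ min{1,(1−p₀)/p₁}.
  lower = (p₁ − p₀)/p₁ = 0.236 / 0.644 ≈ 0.3665
  upper = min{1, (1 − p₀)/p₁} = 0.592 / 0.644 ≈ 0.9193

0.366 ≤ PN ≤ 0.919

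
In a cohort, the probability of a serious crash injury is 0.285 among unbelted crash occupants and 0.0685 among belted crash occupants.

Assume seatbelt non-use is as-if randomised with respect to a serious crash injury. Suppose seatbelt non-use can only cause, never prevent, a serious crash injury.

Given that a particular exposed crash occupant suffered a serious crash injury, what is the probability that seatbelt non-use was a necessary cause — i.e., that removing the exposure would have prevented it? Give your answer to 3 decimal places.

Let p₁ = 0.285, p₀ = 0.0685.
Under exogeneity and monotonicity, PN = (p₁ − p₀) / p₁.
PN = (0.285 − 0.0685) / 0.285 = 0.2165 / 0.285 ≈ 0.7596

PN ≈ 0.760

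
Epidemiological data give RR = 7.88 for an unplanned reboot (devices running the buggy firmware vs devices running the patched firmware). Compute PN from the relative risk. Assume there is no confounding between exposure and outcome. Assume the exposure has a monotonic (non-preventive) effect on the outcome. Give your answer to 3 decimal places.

Under exogeneity and monotonicity, PN = (RR − 1) / RR = 1 − 1/RR.
PN = (7.88 − 1) / 7.88 = 6.88 / 7.88 ≈ 0.8731

PN ≈ 0.873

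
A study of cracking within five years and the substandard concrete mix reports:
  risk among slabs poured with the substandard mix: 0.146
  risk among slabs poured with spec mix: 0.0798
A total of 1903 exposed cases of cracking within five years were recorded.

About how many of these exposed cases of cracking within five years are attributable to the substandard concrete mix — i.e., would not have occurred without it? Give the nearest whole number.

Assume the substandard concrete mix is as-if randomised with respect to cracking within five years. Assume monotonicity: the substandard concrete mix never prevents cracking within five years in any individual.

Let p₁ = 0.146, p₀ = 0.0798.
PN = (p₁ − p₀)/p₁ = (0.146 − 0.0798) / 0.146 ≈ 0.45342.
Attributable cases ≈ PN × (exposed cases) = 0.45342 × 1903 ≈ 862.87.

about 863 cases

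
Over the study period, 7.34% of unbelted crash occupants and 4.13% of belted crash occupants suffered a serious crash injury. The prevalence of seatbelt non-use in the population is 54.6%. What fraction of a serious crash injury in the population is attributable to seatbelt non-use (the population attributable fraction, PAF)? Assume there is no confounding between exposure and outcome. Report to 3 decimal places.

PAF ≈ 0.298

p₁ = 0.0734, p₀ = 0.0413.
Overall risk P(Y=1) = π·p₁ + (1−π)·p₀ = 0.546×0.0734 + 0.454×0.0413 = 0.058827.
Under exogeneity, PAF = [P(Y=1) − p₀] / P(Y=1).
PAF = (0.058827 − 0.0413) / 0.058827 ≈ 0.2979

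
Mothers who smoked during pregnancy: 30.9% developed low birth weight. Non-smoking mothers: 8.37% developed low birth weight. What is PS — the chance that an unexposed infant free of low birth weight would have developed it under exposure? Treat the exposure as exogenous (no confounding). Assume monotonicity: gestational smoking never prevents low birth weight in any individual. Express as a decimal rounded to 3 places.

p₁ = 0.309, p₀ = 0.0837.
Under exogeneity and monotonicity, PS = (p₁ − p₀) / (1 − p₀).
PS = (0.309 − 0.0837) / (1 − 0.0837) = 0.2253 / 0.9163 ≈ 0.2459

PS ≈ 0.246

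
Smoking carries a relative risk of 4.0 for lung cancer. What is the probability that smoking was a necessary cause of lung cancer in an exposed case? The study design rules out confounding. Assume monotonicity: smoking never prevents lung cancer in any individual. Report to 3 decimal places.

Under exogeneity and monotonicity, PN = (RR − 1) / RR = 1 − 1/RR.
PN = (4.0 − 1) / 4.0 = 3 / 4.0 ≈ 0.7500

PN ≈ 0.750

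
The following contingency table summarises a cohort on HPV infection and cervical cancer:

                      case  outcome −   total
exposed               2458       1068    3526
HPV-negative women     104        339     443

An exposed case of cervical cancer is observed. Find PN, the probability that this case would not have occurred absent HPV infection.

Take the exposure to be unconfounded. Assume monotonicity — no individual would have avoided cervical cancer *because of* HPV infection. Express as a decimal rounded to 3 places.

PN ≈ 0.663

p₁ = P(outcome | exposed) = 2458/3526 = 0.69711
p₀ = P(outcome | unexposed) = 104/443 = 0.23476
Under exogeneity and monotonicity, PN = (p₁ − p₀)/p₁.
PN = (0.69711 − 0.23476) / 0.69711 ≈ 0.6632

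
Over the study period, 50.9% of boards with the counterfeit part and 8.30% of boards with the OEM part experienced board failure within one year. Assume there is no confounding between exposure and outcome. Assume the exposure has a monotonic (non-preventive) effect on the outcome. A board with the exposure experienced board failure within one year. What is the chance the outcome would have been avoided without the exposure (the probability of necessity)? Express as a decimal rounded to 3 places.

p₁ = 0.509, p₀ = 0.083.
Under exogeneity and monotonicity, PN = (p₁ − p₀) / p₁.
PN = (0.509 − 0.083) / 0.509 = 0.426 / 0.509 ≈ 0.8369

PN ≈ 0.837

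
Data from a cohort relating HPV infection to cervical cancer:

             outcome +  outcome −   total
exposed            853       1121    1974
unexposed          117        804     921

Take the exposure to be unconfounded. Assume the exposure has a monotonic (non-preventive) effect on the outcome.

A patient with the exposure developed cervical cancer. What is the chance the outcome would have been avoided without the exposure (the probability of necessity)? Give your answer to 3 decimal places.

p₁ = P(outcome | exposed) = 853/1974 = 0.43212
p₀ = P(outcome | unexposed) = 117/921 = 0.12704
Under exogeneity and monotonicity, PN = (p₁ − p₀) / p₁.
PN = (0.43212 − 0.12704) / 0.43212 = 0.30508 / 0.43212 ≈ 0.7060

PN ≈ 0.706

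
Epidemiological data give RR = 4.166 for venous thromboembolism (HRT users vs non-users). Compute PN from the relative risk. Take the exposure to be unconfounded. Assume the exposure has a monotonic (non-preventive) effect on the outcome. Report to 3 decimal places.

Under exogeneity and monotonicity, PN = (RR − 1) / RR = 1 − 1/RR.
PN = (4.166 − 1) / 4.166 = 3.166 / 4.166 ≈ 0.7600

PN ≈ 0.760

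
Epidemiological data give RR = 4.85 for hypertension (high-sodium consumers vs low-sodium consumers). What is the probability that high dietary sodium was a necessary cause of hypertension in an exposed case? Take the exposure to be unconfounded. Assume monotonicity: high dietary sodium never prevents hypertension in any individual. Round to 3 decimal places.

Under exogeneity and monotonicity, PN = (RR − 1) / RR = 1 − 1/RR.
PN = (4.85 − 1) / 4.85 = 3.85 / 4.85 ≈ 0.7938

PN ≈ 0.794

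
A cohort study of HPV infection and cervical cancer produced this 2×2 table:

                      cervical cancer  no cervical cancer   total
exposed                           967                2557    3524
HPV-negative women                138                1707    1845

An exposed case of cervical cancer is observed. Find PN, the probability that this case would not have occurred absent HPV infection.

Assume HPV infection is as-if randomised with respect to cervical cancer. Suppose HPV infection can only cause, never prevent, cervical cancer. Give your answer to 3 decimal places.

p₁ = P(outcome | exposed) = 967/3524 = 0.2744
p₀ = P(outcome | unexposed) = 138/1845 = 0.074797
Under exogeneity and monotonicity, PN = (p₁ − p₀) / p₁.
PN = (0.2744 − 0.074797) / 0.2744 = 0.19961 / 0.2744 ≈ 0.7274

PN ≈ 0.727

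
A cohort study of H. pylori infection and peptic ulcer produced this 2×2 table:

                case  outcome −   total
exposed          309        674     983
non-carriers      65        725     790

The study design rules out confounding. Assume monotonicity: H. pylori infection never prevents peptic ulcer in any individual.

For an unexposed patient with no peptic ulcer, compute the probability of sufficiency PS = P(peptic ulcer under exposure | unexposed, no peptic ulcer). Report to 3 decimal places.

p₁ = P(outcome | exposed) = 309/983 = 0.31434
p₀ = P(outcome | unexposed) = 65/790 = 0.082278
Under exogeneity and monotonicity, PS = (p₁ − p₀)/(1 − p₀).
PS = (0.31434 − 0.082278) / 0.91772 ≈ 0.2529

PS ≈ 0.253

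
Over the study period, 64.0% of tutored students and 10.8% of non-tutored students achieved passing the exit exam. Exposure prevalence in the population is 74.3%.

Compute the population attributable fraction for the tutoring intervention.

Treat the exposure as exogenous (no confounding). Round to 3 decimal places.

PAF ≈ 0.785

p₁ = 0.64, p₀ = 0.108.
Overall risk P(Y=1) = π·p₁ + (1−π)·p₀ = 0.743×0.64 + 0.257×0.108 = 0.50328.
Under exogeneity, PAF = [P(Y=1) − p₀] / P(Y=1).
PAF = (0.50328 − 0.108) / 0.50328 ≈ 0.7854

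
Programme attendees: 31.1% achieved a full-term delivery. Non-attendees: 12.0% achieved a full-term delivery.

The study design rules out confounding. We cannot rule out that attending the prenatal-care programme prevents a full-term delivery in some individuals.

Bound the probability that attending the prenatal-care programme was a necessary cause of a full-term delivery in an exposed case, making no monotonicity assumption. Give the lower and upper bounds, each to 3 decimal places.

p₁ = 0.311, p₀ = 0.12.
Under exogeneity alone the bounds on PN are max{0,(p₁−p₀)/p₁} ≤ PN ≤ min{1,(1−p₀)/p₁}.
  lower = (p₁ − p₀)/p₁ = 0.191 / 0.311 ≈ 0.6141
  upper = min{1, (1 − p₀)/p₁} = 0.88 / 0.311 ≈ 2.8296 → capped at 1

0.614 ≤ PN ≤ 1.000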